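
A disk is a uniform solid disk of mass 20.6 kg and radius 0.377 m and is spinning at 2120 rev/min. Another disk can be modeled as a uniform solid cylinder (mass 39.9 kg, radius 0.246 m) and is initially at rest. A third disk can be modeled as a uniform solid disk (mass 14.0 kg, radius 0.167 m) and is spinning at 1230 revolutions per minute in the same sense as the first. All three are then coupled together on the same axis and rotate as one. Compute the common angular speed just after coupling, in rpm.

No external torque acts about the common axis, so total angular momentum is conserved.
Moments of inertia: I_A = ½(20.6)(0.377)² = 1.464 kg·m²; I_B = ½(39.9)(0.246)² = 1.207 kg·m²; I_C = ½(14.0)(0.167)² = 0.1952 kg·m².
Taking A's sense as positive: L = (1.464)(2120) + (0.1952)(1230) = 3344 kg·m²·rpm.
Combined I = 1.464 + 1.207 + 0.1952 = 2.866 kg·m².
ω_f = L / I = 3344 / 2.866 = 1166 rpm.

|ω_f| ≈ 1170 rpm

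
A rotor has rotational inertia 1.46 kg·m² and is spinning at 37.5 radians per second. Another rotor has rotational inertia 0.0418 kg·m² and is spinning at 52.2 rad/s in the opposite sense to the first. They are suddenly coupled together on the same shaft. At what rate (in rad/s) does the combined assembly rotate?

The coupling torques are internal; angular momentum about the shared axis is conserved.
Taking A's sense as positive: L = (1.460)(37.5) − (0.04180)(52.2) = 52.57 kg·m²·rad/s.
Combined I = 1.460 + 0.04180 = 1.502 kg·m².
ω_f = L / I = 52.57 / 1.502 = 35.00 rad/s.

|ω_f| ≈ 35.0 rad/s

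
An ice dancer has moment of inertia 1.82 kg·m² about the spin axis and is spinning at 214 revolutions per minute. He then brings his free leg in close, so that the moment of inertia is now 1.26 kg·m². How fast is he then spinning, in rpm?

No external torque acts about the spin axis, so angular momentum is conserved.
ω₂ = I₁ω₁ / I₂ = (1.820)(214 rpm) / (1.260) = 309.1 rpm.

ω₂ ≈ 309 rpm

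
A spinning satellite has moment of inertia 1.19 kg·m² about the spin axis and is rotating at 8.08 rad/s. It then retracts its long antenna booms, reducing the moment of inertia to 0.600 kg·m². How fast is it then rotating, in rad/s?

No external torque acts about the spin axis, so angular momentum is conserved.
ω₂ = I₁ω₁ / I₂ = (1.190)(8.08 rad/s) / (0.6000) = 16.03 rad/s.

ω₂ ≈ 16.0 rad/s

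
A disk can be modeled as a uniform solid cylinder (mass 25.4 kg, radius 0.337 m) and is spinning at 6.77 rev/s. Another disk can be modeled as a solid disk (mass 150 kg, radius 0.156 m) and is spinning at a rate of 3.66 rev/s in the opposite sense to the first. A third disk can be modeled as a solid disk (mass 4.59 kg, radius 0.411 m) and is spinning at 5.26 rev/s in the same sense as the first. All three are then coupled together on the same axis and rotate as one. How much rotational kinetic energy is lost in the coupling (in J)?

ΔKE lost ≈ 1860 J

No external torque acts about the common axis, so total angular momentum is conserved.
Moments of inertia: I_A = ½(25.4)(0.337)² = 1.442 kg·m²; I_B = ½(150)(0.156)² = 1.825 kg·m²; I_C = ½(4.59)(0.411)² = 0.3877 kg·m².
Taking A's sense as positive: L = (1.442)(6.77) − (1.825)(3.66) + (0.3877)(5.26) = 5.123 kg·m²·rev/s.
Combined I = 1.442 + 1.825 + 0.3877 = 3.655 kg·m².
ω_f = L / I = 5.123 / 3.655 = 1.402 rev/s.
KE_i = ½ΣIω² = 1999 J; KE_f = ½(3.655)(8.807)² = 141.8 J.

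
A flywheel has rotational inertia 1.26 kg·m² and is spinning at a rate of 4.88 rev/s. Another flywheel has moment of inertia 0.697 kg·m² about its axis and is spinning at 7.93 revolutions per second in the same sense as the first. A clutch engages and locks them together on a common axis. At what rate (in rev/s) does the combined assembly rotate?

No external torque acts about the common axis, so total angular momentum is conserved.
Taking A's sense as positive: L = (1.260)(4.88) + (0.6970)(7.93) = 11.68 kg·m²·rev/s.
Combined I = 1.260 + 0.6970 = 1.957 kg·m².
ω_f = L / I = 11.68 / 1.957 = 5.966 rev/s.

|ω_f| ≈ 5.97 rev/s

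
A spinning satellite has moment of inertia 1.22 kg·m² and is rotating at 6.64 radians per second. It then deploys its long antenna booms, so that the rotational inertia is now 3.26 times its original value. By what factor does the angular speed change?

No external torque acts about the spin axis, so angular momentum is conserved.
I₂ = 3.26 × 1.22 = 3.977 kg·m².
ω₂/ω₁ = I₁/I₂ = 1.220 / 3.977 = 0.3067.

ω₂/ω₁ ≈ 0.307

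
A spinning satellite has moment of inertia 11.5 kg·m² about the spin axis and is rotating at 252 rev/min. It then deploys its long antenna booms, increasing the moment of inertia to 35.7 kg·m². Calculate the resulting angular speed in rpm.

With no external torque about the axis, L is conserved: I₁ω₁ = I₂ω₂.
ω₂ = I₁ω₁ / I₂ = (11.50)(252 rpm) / (35.70) = 81.18 rpm.

ω₂ ≈ 81.2 rpm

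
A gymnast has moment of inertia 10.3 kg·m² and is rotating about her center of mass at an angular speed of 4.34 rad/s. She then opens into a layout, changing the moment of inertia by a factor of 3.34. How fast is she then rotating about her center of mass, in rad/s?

ω₂ ≈ 1.30 rad/s

With no external torque about the axis, L is conserved: I₁ω₁ = I₂ω₂.
I₂ = 3.34 × 10.3 = 34.40 kg·m².
ω₂ = I₁ω₁ / I₂ = (10.30)(4.34 rad/s) / (34.40) = 1.299 rad/s.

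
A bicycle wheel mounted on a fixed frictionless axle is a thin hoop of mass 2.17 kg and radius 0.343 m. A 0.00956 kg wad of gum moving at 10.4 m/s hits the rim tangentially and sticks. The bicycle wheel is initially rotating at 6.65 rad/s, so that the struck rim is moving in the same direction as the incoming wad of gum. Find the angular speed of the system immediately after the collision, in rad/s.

The axle reaction passes through the axle and exerts no torque about it; angular momentum about the axle is conserved through the impact.
I_p = (2.17)(0.343)² = 0.2553 kg·m². Taking the sense of the wad of gum's angular momentum as positive, L_{wad} = m v R = (0.00956)(10.4)(0.343) = 0.03410 kg·m²/s.
L_i = +I_p ω_p + m v R = +(0.2553)(6.65) + 0.03410 = 1.732 kg·m²/s.
After sticking, I_f = I_p + m R² = 0.2553 + (0.00956)(0.343)² = 0.2564 kg·m².
ω_f = L_i / I_f = 1.732 / 0.2564 = 6.754 rad/s.

|ω_f| ≈ 6.75 rad/s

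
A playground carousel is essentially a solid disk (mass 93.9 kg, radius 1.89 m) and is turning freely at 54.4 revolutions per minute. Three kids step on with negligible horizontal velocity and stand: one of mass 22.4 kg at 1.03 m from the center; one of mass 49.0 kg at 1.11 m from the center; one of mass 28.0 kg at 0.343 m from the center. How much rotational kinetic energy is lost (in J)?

No external torque acts about the center; L_before = L_after.
I_p = ½(93.9)(1.89)² = 167.7 kg·m².
Added inertia Σmr² = (22.4)(1.03)² + (49.0)(1.11)² + (28.0)(0.343)² = 87.43 kg·m²; I_f = 167.7 + 87.43 = 255.1 kg·m².
ω_f = I_p ω_i / I_f = (167.7)(54.4) / 255.1 = 35.76 rpm.
KE_i = ½(167.7)(5.697 rad/s)² = 2721 J; KE_f = ½(255.1)(3.745)² = 1789 J.

energy lost ≈ 933 J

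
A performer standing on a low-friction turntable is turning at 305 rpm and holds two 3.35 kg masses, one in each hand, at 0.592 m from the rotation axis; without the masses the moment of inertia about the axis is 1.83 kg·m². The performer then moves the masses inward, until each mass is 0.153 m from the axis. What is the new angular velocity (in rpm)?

No external torque acts about the spin axis, so angular momentum is conserved.
I₁ = 1.83 + 2(3.35)(0.592)² = 4.178 kg·m²; I₂ = 1.83 + 2(3.35)(0.153)² = 1.987 kg·m².
ω₂ = I₁ω₁ / I₂ = (4.178)(305 rpm) / (1.987) = 641.4 rpm.

ω₂ ≈ 641 rpm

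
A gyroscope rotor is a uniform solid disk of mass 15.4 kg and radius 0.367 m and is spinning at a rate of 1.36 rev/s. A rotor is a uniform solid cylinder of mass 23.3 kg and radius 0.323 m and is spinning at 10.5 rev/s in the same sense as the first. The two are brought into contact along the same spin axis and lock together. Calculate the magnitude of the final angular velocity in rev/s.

The coupling torques are internal; angular momentum about the shared axis is conserved.
Moments of inertia: I_A = ½(15.4)(0.367)² = 1.037 kg·m²; I_B = ½(23.3)(0.323)² = 1.215 kg·m².
Taking A's sense as positive: L = (1.037)(1.36) + (1.215)(10.5) = 14.17 kg·m²·rev/s.
Combined I = 1.037 + 1.215 = 2.253 kg·m².
ω_f = L / I = 14.17 / 2.253 = 6.292 rev/s.

|ω_f| ≈ 6.29 rev/s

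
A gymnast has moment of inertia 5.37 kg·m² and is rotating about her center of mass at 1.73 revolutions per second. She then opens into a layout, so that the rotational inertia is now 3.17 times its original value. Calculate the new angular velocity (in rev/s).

ω₂ ≈ 0.546 rev/s

No external torque acts about the spin axis, so angular momentum is conserved.
I₂ = 3.17 × 5.37 = 17.02 kg·m².
ω₂ = I₁ω₁ / I₂ = (5.370)(1.73 rev/s) / (17.02) = 0.5457 rev/s.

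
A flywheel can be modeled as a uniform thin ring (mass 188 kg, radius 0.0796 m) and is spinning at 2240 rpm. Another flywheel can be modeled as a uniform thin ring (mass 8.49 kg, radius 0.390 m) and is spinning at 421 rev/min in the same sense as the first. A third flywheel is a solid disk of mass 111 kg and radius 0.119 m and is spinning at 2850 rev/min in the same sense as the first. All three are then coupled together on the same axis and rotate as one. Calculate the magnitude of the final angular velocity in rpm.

The coupling torques are internal; angular momentum about the shared axis is conserved.
Moments of inertia: I_A = (188)(0.0796)² = 1.191 kg·m²; I_B = (8.49)(0.390)² = 1.291 kg·m²; I_C = ½(111)(0.119)² = 0.7859 kg·m².
Taking A's sense as positive: L = (1.191)(2240) + (1.291)(421) + (0.7859)(2850) = 5452 kg·m²·rpm.
Combined I = 1.191 + 1.291 + 0.7859 = 3.268 kg·m².
ω_f = L / I = 5452 / 3.268 = 1668 rpm.

|ω_f| ≈ 1670 rpm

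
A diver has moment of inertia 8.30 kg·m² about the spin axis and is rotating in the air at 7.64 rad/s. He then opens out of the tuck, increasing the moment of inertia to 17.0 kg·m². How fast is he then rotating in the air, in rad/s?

ω₂ ≈ 3.73 rad/s

Angular momentum about the spin axis is conserved since the torque about it is zero.
ω₂ = I₁ω₁ / I₂ = (8.300)(7.64 rad/s) / (17.00) = 3.730 rad/s.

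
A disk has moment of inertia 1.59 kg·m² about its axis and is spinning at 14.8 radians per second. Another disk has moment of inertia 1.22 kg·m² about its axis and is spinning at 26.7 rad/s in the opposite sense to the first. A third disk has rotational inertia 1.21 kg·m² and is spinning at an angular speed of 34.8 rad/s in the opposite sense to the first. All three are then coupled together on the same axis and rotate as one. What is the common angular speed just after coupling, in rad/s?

|ω_f| ≈ 12.7 rad/s

No external torque acts about the common axis, so total angular momentum is conserved.
Taking A's sense as positive: L = (1.590)(14.8) − (1.220)(26.7) − (1.210)(34.8) = -51.15 kg·m²·rad/s.
Combined I = 1.590 + 1.220 + 1.210 = 4.020 kg·m².
ω_f = L / I = -51.15 / 4.020 = -12.72 rad/s.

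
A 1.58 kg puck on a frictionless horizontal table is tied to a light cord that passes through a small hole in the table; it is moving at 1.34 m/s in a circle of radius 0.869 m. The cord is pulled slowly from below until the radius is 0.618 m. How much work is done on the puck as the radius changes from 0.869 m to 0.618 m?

W ≈ 1.39 J

Central (radial) force ⇒ zero torque about the center ⇒ m v r is constant.
v₂ = v₁ r₁ / r₂ = (1.34)(0.869) / (0.618) = 1.884 m/s.
W = ΔKE = ½m(v₂² − v₁²) = 1.386 J.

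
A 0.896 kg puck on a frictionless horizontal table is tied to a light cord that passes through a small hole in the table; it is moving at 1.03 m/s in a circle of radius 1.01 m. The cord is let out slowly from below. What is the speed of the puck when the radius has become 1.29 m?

The only horizontal force on the mass is along the cord (radial), so it exerts no torque about the hole and angular momentum m v r is conserved.
v₂ = v₁ r₁ / r₂ = (1.03)(1.01) / (1.29) = 0.8064 m/s.

v₂ ≈ 0.806 m/s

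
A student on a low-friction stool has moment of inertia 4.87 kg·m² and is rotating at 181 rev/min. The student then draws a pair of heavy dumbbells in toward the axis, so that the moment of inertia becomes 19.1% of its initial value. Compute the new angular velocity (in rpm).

ω₂ ≈ 948 rpm

Angular momentum about the spin axis is conserved since the torque about it is zero.
I₂ = 0.191 × 4.87 = 0.9302 kg·m².
ω₂ = I₁ω₁ / I₂ = (4.870)(181 rpm) / (0.9302) = 947.6 rpm.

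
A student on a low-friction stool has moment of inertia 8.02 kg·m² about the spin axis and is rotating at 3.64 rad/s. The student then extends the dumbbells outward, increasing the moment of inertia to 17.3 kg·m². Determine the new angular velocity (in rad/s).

ω₂ ≈ 1.69 rad/s

No external torque acts about the spin axis, so angular momentum is conserved.
ω₂ = I₁ω₁ / I₂ = (8.020)(3.64 rad/s) / (17.30) = 1.687 rad/s.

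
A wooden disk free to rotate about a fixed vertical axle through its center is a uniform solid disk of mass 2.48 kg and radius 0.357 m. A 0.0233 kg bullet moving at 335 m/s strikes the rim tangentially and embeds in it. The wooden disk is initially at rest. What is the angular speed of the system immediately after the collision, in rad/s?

About the axle the impulsive forces during the collision are internal, so angular momentum about that axis is conserved.
I_p = ½(2.48)(0.357)² = 0.1580 kg·m². Taking the sense of the bullet's angular momentum as positive, L_{bullet} = m v R = (0.0233)(335)(0.357) = 2.787 kg·m²/s.
L_i = 0 + 2.787 = 2.787 kg·m²/s.
After sticking, I_f = I_p + m R² = 0.1580 + (0.0233)(0.357)² = 0.1610 kg·m².
ω_f = L_i / I_f = 2.787 / 0.1610 = 17.31 rad/s.

|ω_f| ≈ 17.3 rad/s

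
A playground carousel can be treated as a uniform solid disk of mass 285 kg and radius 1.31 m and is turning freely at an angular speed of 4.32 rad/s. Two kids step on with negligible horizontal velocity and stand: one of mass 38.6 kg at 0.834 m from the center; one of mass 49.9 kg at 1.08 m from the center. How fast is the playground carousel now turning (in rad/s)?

ω_f ≈ 3.21 rad/s

No external torque acts about the center; L_before = L_after.
I_p = ½(285)(1.31)² = 244.5 kg·m².
Added inertia Σmr² = (38.6)(0.834)² + (49.9)(1.08)² = 85.05 kg·m²; I_f = 244.5 + 85.05 = 329.6 kg·m².
ω_f = I_p ω_i / I_f = (244.5)(4.32) / 329.6 = 3.205 rad/s.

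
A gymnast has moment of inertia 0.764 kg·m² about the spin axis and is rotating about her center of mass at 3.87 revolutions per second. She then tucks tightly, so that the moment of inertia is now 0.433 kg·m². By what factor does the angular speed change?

ω₂/ω₁ ≈ 1.76

No external torque acts about the spin axis, so angular momentum is conserved.
ω₂/ω₁ = I₁/I₂ = 0.7640 / 0.4330 = 1.764.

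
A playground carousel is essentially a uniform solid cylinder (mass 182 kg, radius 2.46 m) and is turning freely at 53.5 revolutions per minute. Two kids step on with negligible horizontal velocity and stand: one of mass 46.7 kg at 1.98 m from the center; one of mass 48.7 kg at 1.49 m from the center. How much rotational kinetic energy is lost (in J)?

The added mass arrives with no angular momentum about the center, and any external torque about the center is negligible, so the system's angular momentum is conserved.
I_p = ½(182)(2.46)² = 550.7 kg·m².
Added inertia Σmr² = (46.7)(1.98)² + (48.7)(1.49)² = 291.2 kg·m²; I_f = 550.7 + 291.2 = 841.9 kg·m².
ω_f = I_p ω_i / I_f = (550.7)(53.5) / 841.9 = 35.00 rpm.
KE_i = ½(550.7)(5.603 rad/s)² = 8643 J; KE_f = ½(841.9)(3.665)² = 5653 J.

energy lost ≈ 2990 J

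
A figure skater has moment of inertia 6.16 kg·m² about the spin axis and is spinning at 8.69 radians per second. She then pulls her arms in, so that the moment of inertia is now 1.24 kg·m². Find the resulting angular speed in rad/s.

With no external torque about the axis, L is conserved: I₁ω₁ = I₂ω₂.
ω₂ = I₁ω₁ / I₂ = (6.160)(8.69 rad/s) / (1.240) = 43.17 rad/s.

ω₂ ≈ 43.2 rad/s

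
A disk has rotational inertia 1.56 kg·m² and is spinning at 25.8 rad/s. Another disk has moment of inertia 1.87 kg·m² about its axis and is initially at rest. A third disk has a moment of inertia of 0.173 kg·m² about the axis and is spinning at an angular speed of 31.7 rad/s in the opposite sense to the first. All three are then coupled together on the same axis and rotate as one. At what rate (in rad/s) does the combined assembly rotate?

No external torque acts about the common axis, so total angular momentum is conserved.
Taking A's sense as positive: L = (1.560)(25.8) − (0.1730)(31.7) = 34.76 kg·m²·rad/s.
Combined I = 1.560 + 1.870 + 0.1730 = 3.603 kg·m².
ω_f = L / I = 34.76 / 3.603 = 9.649 rad/s.

|ω_f| ≈ 9.65 rad/s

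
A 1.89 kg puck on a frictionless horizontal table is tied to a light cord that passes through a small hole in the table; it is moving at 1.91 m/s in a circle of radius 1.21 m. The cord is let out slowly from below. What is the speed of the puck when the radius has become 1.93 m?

v₂ ≈ 1.20 m/s

Central (radial) force ⇒ zero torque about the center ⇒ m v r is constant.
v₂ = v₁ r₁ / r₂ = (1.91)(1.21) / (1.93) = 1.197 m/s.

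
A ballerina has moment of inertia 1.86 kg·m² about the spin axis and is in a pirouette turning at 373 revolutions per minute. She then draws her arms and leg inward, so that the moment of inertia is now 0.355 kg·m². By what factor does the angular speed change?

Angular momentum about the spin axis is conserved since the torque about it is zero.
ω₂/ω₁ = I₁/I₂ = 1.860 / 0.3550 = 5.239.

ω₂/ω₁ ≈ 5.24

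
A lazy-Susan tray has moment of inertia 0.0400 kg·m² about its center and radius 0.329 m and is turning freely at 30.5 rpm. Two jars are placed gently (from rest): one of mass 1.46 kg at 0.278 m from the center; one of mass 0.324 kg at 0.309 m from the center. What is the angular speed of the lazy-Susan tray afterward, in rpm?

ω_f ≈ 6.64 rpm

The added mass arrives with no angular momentum about the center, and any external torque about the center is negligible, so the system's angular momentum is conserved.
Added inertia Σmr² = (1.46)(0.278)² + (0.324)(0.309)² = 0.1438 kg·m²; I_f = 0.04000 + 0.1438 = 0.1838 kg·m².
ω_f = I_p ω_i / I_f = (0.04000)(30.5) / 0.1838 = 6.639 rpm.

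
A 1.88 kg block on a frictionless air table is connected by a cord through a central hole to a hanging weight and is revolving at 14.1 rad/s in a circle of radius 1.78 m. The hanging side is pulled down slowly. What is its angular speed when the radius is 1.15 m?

The constraining force is radial, so m r² ω about the center is conserved.
ω₂ = ω₁ (r₁/r₂)² = (14.1)(1.78/1.15)² = 33.78 rad/s.

ω₂ ≈ 33.8 rad/s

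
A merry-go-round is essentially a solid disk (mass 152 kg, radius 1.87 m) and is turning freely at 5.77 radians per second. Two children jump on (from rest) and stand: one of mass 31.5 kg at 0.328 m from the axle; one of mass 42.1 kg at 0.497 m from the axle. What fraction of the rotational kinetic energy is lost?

No external torque acts about the axle; L_before = L_after.
I_p = ½(152)(1.87)² = 265.8 kg·m².
Added inertia Σmr² = (31.5)(0.328)² + (42.1)(0.497)² = 13.79 kg·m²; I_f = 265.8 + 13.79 = 279.6 kg·m².
ω_f = I_p ω_i / I_f = (265.8)(5.77) / 279.6 = 5.485 rad/s.
KE_i = ½(265.8)(5.770 rad/s)² = 4424 J; KE_f = ½(279.6)(5.485)² = 4206 J.
Fraction lost = 0.04932.

fraction ≈ 0.0493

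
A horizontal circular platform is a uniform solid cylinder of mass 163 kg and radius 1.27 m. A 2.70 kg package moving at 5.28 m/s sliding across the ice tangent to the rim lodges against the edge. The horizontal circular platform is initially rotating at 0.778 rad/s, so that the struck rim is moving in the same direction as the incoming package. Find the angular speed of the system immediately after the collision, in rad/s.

The axle reaction passes through the central axle and exerts no torque about it; angular momentum about the central axle is conserved through the impact.
I_p = ½(163)(1.27)² = 131.5 kg·m². Taking the sense of the package's angular momentum as positive, L_{package} = m v R = (2.70)(5.28)(1.27) = 18.11 kg·m²/s.
L_i = +I_p ω_p + m v R = +(131.5)(0.778) + 18.11 = 120.4 kg·m²/s.
After sticking, I_f = I_p + m R² = 131.5 + (2.70)(1.27)² = 135.8 kg·m².
ω_f = L_i / I_f = 120.4 / 135.8 = 0.8864 rad/s.

|ω_f| ≈ 0.886 rad/s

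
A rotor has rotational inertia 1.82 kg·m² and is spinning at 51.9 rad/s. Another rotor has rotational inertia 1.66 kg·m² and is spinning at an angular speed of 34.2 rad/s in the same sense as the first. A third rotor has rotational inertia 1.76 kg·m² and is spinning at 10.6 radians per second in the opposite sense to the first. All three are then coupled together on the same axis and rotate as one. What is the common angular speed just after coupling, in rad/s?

The coupling torques are internal; angular momentum about the shared axis is conserved.
Taking A's sense as positive: L = (1.820)(51.9) + (1.660)(34.2) − (1.760)(10.6) = 132.6 kg·m²·rad/s.
Combined I = 1.820 + 1.660 + 1.760 = 5.240 kg·m².
ω_f = L / I = 132.6 / 5.240 = 25.30 rad/s.

|ω_f| ≈ 25.3 rad/s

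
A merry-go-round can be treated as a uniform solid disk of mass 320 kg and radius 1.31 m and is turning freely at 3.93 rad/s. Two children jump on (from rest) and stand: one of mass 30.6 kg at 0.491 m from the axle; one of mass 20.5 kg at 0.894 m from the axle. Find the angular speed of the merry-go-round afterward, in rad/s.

The added mass arrives with no angular momentum about the axle, and any external torque about the axle is negligible, so the system's angular momentum is conserved.
I_p = ½(320)(1.31)² = 274.6 kg·m².
Added inertia Σmr² = (30.6)(0.491)² + (20.5)(0.894)² = 23.76 kg·m²; I_f = 274.6 + 23.76 = 298.3 kg·m².
ω_f = I_p ω_i / I_f = (274.6)(3.93) / 298.3 = 3.617 rad/s.

ω_f ≈ 3.62 rad/s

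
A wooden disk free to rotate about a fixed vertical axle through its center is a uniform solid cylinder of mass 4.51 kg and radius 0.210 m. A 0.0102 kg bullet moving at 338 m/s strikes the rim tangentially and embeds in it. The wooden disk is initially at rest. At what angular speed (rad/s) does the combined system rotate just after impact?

|ω_f| ≈ 7.25 rad/s

The axle reaction passes through the axle and exerts no torque about it; angular momentum about the axle is conserved through the impact.
I_p = ½(4.51)(0.210)² = 0.09945 kg·m². Taking the sense of the bullet's angular momentum as positive, L_{bullet} = m v R = (0.0102)(338)(0.210) = 0.7240 kg·m²/s.
L_i = 0 + 0.7240 = 0.7240 kg·m²/s.
After sticking, I_f = I_p + m R² = 0.09945 + (0.0102)(0.210)² = 0.09990 kg·m².
ω_f = L_i / I_f = 0.7240 / 0.09990 = 7.248 rad/s.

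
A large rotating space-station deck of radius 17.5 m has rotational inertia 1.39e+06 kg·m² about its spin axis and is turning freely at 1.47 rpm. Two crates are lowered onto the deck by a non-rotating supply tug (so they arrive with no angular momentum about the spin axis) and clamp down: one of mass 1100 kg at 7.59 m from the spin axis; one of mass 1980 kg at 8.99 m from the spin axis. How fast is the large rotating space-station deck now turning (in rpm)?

ω_f ≈ 1.27 rpm

The added mass arrives with no angular momentum about the spin axis, and any external torque about the spin axis is negligible, so the system's angular momentum is conserved.
Added inertia Σmr² = (1100)(7.59)² + (1980)(8.99)² = 2.234e+05 kg·m²; I_f = 1.390e+06 + 2.234e+05 = 1.613e+06 kg·m².
ω_f = I_p ω_i / I_f = (1.390e+06)(1.47) / 1.613e+06 = 1.266 rpm.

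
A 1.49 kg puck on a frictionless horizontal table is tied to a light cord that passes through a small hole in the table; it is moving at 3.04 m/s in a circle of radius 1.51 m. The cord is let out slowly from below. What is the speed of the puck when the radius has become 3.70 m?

v₂ ≈ 1.24 m/s

Central (radial) force ⇒ zero torque about the center ⇒ m v r is constant.
v₂ = v₁ r₁ / r₂ = (3.04)(1.51) / (3.70) = 1.241 m/s.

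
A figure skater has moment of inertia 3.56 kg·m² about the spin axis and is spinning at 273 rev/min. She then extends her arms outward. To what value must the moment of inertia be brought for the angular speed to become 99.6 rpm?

I₂ ≈ 9.76 kg·m²

No external torque acts about the spin axis, so angular momentum is conserved.
I₂ = I₁ω₁ / ω₂ = (3.56)(273) / (99.6) = 9.758 kg·m².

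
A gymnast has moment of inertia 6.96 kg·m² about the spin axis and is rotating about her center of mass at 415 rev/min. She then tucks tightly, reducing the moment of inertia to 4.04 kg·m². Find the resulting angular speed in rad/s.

Angular momentum about the spin axis is conserved since the torque about it is zero.
ω₂ = I₁ω₁ / I₂ = (6.960)(415 rpm) / (4.040) = 715.0 rpm = 74.87 rad/s.

ω₂ ≈ 74.9 rad/s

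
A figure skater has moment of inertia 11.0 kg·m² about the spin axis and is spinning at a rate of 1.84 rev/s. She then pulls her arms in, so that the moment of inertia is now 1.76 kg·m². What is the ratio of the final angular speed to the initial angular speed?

ω₂/ω₁ ≈ 6.25

Angular momentum about the spin axis is conserved since the torque about it is zero.
ω₂/ω₁ = I₁/I₂ = 11.00 / 1.760 = 6.250.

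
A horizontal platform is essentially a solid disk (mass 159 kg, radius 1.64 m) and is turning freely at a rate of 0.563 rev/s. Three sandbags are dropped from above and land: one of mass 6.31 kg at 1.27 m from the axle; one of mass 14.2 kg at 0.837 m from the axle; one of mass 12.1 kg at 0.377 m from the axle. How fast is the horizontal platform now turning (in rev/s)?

The added mass arrives with no angular momentum about the axle, and any external torque about the axle is negligible, so the system's angular momentum is conserved.
I_p = ½(159)(1.64)² = 213.8 kg·m².
Added inertia Σmr² = (6.31)(1.27)² + (14.2)(0.837)² + (12.1)(0.377)² = 21.85 kg·m²; I_f = 213.8 + 21.85 = 235.7 kg·m².
ω_f = I_p ω_i / I_f = (213.8)(0.563) / 235.7 = 0.5108 rev/s.

ω_f ≈ 0.511 rev/s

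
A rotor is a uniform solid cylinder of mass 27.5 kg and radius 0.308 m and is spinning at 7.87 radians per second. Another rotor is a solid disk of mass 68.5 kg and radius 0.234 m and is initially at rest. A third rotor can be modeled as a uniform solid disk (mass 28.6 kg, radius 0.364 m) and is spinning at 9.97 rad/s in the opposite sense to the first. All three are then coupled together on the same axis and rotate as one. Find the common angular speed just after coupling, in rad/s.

|ω_f| ≈ 1.70 rad/s

The coupling torques are internal; angular momentum about the shared axis is conserved.
Moments of inertia: I_A = ½(27.5)(0.308)² = 1.304 kg·m²; I_B = ½(68.5)(0.234)² = 1.875 kg·m²; I_C = ½(28.6)(0.364)² = 1.895 kg·m².
Taking A's sense as positive: L = (1.304)(7.87) − (1.895)(9.97) = -8.625 kg·m²·rad/s.
Combined I = 1.304 + 1.875 + 1.895 = 5.074 kg·m².
ω_f = L / I = -8.625 / 5.074 = -1.700 rad/s.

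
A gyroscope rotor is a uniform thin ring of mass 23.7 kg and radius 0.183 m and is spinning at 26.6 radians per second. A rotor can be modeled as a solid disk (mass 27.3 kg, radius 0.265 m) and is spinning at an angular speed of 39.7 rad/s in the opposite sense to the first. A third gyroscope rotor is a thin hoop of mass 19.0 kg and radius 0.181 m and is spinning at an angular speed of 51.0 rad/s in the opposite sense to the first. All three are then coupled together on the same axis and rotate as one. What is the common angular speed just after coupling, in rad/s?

|ω_f| ≈ 20.5 rad/s

No external torque acts about the common axis, so total angular momentum is conserved.
Moments of inertia: I_A = (23.7)(0.183)² = 0.7937 kg·m²; I_B = ½(27.3)(0.265)² = 0.9586 kg·m²; I_C = (19.0)(0.181)² = 0.6225 kg·m².
Taking A's sense as positive: L = (0.7937)(26.6) − (0.9586)(39.7) − (0.6225)(51.0) = -48.69 kg·m²·rad/s.
Combined I = 0.7937 + 0.9586 + 0.6225 = 2.375 kg·m².
ω_f = L / I = -48.69 / 2.375 = -20.50 rad/s.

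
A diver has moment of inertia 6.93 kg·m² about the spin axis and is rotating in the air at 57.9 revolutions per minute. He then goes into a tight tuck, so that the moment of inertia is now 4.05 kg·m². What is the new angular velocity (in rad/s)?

With no external torque about the axis, L is conserved: I₁ω₁ = I₂ω₂.
ω₂ = I₁ω₁ / I₂ = (6.930)(57.9 rpm) / (4.050) = 99.07 rpm = 10.37 rad/s.

ω₂ ≈ 10.4 rad/s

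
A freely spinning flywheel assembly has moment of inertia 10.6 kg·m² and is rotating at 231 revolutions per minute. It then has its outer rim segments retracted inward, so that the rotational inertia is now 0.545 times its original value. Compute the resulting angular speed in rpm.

ω₂ ≈ 424 rpm

No external torque acts about the spin axis, so angular momentum is conserved.
I₂ = 0.545 × 10.6 = 5.777 kg·m².
ω₂ = I₁ω₁ / I₂ = (10.60)(231 rpm) / (5.777) = 423.9 rpm.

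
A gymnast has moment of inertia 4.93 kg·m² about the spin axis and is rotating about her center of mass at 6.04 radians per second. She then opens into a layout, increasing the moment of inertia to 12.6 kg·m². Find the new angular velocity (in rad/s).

No external torque acts about the spin axis, so angular momentum is conserved.
ω₂ = I₁ω₁ / I₂ = (4.930)(6.04 rad/s) / (12.60) = 2.363 rad/s.

ω₂ ≈ 2.36 rad/s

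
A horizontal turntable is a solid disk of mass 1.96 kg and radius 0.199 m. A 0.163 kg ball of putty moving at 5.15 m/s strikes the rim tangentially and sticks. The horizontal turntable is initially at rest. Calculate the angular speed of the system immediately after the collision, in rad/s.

|ω_f| ≈ 3.69 rad/s

The axle reaction passes through the axle and exerts no torque about it; angular momentum about the axle is conserved through the impact.
I_p = ½(1.96)(0.199)² = 0.03881 kg·m². Taking the sense of the ball of putty's angular momentum as positive, L_{ball} = m v R = (0.163)(5.15)(0.199) = 0.1671 kg·m²/s.
L_i = 0 + 0.1671 = 0.1671 kg·m²/s.
After sticking, I_f = I_p + m R² = 0.03881 + (0.163)(0.199)² = 0.04526 kg·m².
ω_f = L_i / I_f = 0.1671 / 0.04526 = 3.691 rad/s.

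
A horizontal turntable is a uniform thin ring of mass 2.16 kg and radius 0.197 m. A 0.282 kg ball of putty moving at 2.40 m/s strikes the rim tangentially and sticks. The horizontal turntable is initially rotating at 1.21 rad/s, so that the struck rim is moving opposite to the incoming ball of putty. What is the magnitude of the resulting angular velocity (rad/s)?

|ω_f| ≈ 0.337 rad/s

The axle reaction passes through the axle and exerts no torque about it; angular momentum about the axle is conserved through the impact.
I_p = (2.16)(0.197)² = 0.08383 kg·m². Taking the sense of the ball of putty's angular momentum as positive, L_{ball} = m v R = (0.282)(2.40)(0.197) = 0.1333 kg·m²/s.
L_i = −I_p ω_p + m v R = −(0.08383)(1.21) + 0.1333 = 0.03190 kg·m²/s.
After sticking, I_f = I_p + m R² = 0.08383 + (0.282)(0.197)² = 0.09477 kg·m².
ω_f = L_i / I_f = 0.03190 / 0.09477 = 0.3366 rad/s.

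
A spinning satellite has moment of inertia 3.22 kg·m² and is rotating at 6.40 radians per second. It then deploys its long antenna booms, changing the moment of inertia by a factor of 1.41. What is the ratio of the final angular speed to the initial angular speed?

Angular momentum about the spin axis is conserved since the torque about it is zero.
I₂ = 1.41 × 3.22 = 4.540 kg·m².
ω₂/ω₁ = I₁/I₂ = 3.220 / 4.540 = 0.7092.

ω₂/ω₁ ≈ 0.709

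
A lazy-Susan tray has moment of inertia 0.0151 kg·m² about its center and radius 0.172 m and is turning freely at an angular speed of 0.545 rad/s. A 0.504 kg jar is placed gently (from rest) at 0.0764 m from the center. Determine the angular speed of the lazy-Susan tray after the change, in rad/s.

ω_f ≈ 0.456 rad/s

No external torque acts about the center; L_before = L_after.
Added inertia Σmr² = (0.504)(0.0764)² = 0.002942 kg·m²; I_f = 0.01510 + 0.002942 = 0.01804 kg·m².
ω_f = I_p ω_i / I_f = (0.01510)(0.545) / 0.01804 = 0.4561 rad/s.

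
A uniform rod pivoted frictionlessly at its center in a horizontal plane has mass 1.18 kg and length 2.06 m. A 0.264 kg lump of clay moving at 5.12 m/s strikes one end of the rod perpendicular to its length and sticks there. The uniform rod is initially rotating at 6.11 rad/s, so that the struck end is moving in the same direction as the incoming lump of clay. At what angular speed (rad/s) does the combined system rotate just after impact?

The axle reaction passes through the pivot and exerts no torque about it; angular momentum about the pivot is conserved through the impact.
I_p = (1/12)(1.18)(2.06)² = 0.4173 kg·m². Taking the sense of the lump of clay's angular momentum as positive, L_{lump} = m v R = (0.264)(5.12)(2.06/2) = 1.392 kg·m²/s.
L_i = +I_p ω_p + m v R = +(0.4173)(6.11) + 1.392 = 3.942 kg·m²/s.
After sticking, I_f = I_p + m R² = 0.4173 + (0.264)(2.06/2)² = 0.6974 kg·m².
ω_f = L_i / I_f = 3.942 / 0.6974 = 5.653 rad/s.

|ω_f| ≈ 5.65 rad/s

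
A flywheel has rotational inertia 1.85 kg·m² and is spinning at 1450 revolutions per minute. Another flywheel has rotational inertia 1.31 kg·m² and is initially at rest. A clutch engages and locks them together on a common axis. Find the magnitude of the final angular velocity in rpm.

|ω_f| ≈ 849 rpm

The coupling torques are internal; angular momentum about the shared axis is conserved.
Taking A's sense as positive: L = (1.850)(1450) = 2682 kg·m²·rpm.
Combined I = 1.850 + 1.310 = 3.160 kg·m².
ω_f = L / I = 2682 / 3.160 = 848.9 rpm.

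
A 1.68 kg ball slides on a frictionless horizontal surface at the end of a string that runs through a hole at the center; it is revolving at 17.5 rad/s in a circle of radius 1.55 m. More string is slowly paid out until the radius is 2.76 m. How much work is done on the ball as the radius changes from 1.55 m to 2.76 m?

W ≈ -423 J

The constraining force is radial, so m r² ω about the center is conserved.
ω₂ = ω₁ (r₁/r₂)² = (17.5)(1.55/2.76)² = 5.519 rad/s.
W = ΔKE = ½m(v₂² − v₁²) = -423.1 J.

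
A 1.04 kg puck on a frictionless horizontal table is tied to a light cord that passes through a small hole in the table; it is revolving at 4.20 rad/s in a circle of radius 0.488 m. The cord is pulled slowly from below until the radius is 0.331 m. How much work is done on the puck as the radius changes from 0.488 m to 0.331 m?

W ≈ 2.56 J

No torque about the axis ⇒ m r₁² ω₁ = m r₂² ω₂.
ω₂ = ω₁ (r₁/r₂)² = (4.20)(0.488/0.331)² = 9.129 rad/s.
W = ΔKE = ½m(v₂² − v₁²) = 2.564 J.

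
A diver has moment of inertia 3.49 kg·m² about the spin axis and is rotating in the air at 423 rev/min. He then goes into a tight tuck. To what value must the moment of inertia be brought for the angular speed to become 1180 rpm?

Angular momentum about the spin axis is conserved since the torque about it is zero.
I₂ = I₁ω₁ / ω₂ = (3.49)(423) / (1180) = 1.251 kg·m².

I₂ ≈ 1.25 kg·m²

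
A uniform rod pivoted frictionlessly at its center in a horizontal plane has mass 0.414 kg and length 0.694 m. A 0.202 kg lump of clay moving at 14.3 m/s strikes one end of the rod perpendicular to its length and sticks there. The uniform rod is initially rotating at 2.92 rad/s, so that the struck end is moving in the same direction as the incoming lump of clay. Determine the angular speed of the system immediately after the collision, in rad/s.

|ω_f| ≈ 25.7 rad/s

About the pivot the impulsive forces during the collision are internal, so angular momentum about that axis is conserved.
I_p = (1/12)(0.414)(0.694)² = 0.01662 kg·m². Taking the sense of the lump of clay's angular momentum as positive, L_{lump} = m v R = (0.202)(14.3)(0.694/2) = 1.002 kg·m²/s.
L_i = +I_p ω_p + m v R = +(0.01662)(2.92) + 1.002 = 1.051 kg·m²/s.
After sticking, I_f = I_p + m R² = 0.01662 + (0.202)(0.694/2)² = 0.04094 kg·m².
ω_f = L_i / I_f = 1.051 / 0.04094 = 25.67 rad/s.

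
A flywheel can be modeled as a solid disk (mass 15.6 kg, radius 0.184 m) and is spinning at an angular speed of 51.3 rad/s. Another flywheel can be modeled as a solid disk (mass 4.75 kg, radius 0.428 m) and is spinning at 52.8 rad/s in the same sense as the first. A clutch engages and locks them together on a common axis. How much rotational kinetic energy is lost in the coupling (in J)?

ΔKE lost ≈ 0.185 J

No external torque acts about the common axis, so total angular momentum is conserved.
Moments of inertia: I_A = ½(15.6)(0.184)² = 0.2641 kg·m²; I_B = ½(4.75)(0.428)² = 0.4351 kg·m².
Taking A's sense as positive: L = (0.2641)(51.3) + (0.4351)(52.8) = 36.52 kg·m²·rad/s.
Combined I = 0.2641 + 0.4351 = 0.6991 kg·m².
ω_f = L / I = 36.52 / 0.6991 = 52.23 rad/s.
KE_i = ½ΣIω² = 953.9 J; KE_f = ½(0.6991)(52.23)² = 953.7 J.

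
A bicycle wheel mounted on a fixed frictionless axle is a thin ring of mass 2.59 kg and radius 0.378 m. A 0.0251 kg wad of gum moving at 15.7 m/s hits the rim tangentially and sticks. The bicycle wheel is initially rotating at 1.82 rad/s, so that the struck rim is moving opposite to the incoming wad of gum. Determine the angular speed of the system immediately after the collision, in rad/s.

About the axle the impulsive forces during the collision are internal, so angular momentum about that axis is conserved.
I_p = (2.59)(0.378)² = 0.3701 kg·m². Taking the sense of the wad of gum's angular momentum as positive, L_{wad} = m v R = (0.0251)(15.7)(0.378) = 0.1490 kg·m²/s.
L_i = −I_p ω_p + m v R = −(0.3701)(1.82) + 0.1490 = -0.5246 kg·m²/s.
After sticking, I_f = I_p + m R² = 0.3701 + (0.0251)(0.378)² = 0.3737 kg·m².
ω_f = L_i / I_f = -0.5246 / 0.3737 = -1.404 rad/s.

|ω_f| ≈ 1.40 rad/s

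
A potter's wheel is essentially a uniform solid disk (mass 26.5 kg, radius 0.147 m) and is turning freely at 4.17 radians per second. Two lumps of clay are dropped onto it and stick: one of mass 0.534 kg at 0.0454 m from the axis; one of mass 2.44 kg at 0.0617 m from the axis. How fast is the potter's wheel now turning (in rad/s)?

No external torque acts about the axis; L_before = L_after.
I_p = ½(26.5)(0.147)² = 0.2863 kg·m².
Added inertia Σmr² = (0.534)(0.0454)² + (2.44)(0.0617)² = 0.01039 kg·m²; I_f = 0.2863 + 0.01039 = 0.2967 kg·m².
ω_f = I_p ω_i / I_f = (0.2863)(4.17) / 0.2967 = 4.024 rad/s.

ω_f ≈ 4.02 rad/s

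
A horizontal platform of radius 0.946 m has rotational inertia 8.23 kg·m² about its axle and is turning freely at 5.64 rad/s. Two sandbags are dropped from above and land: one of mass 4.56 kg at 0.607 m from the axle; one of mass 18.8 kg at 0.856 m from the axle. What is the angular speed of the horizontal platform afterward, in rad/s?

ω_f ≈ 1.96 rad/s

The added mass arrives with no angular momentum about the axle, and any external torque about the axle is negligible, so the system's angular momentum is conserved.
Added inertia Σmr² = (4.56)(0.607)² + (18.8)(0.856)² = 15.46 kg·m²; I_f = 8.230 + 15.46 = 23.69 kg·m².
ω_f = I_p ω_i / I_f = (8.230)(5.64) / 23.69 = 1.960 rad/s.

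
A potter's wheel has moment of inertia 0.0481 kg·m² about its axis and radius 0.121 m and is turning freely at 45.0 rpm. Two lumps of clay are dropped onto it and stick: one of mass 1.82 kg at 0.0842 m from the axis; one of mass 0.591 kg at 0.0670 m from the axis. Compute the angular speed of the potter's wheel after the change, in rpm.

No external torque acts about the axis; L_before = L_after.
Added inertia Σmr² = (1.82)(0.0842)² + (0.591)(0.0670)² = 0.01556 kg·m²; I_f = 0.04810 + 0.01556 = 0.06366 kg·m².
ω_f = I_p ω_i / I_f = (0.04810)(45.0) / 0.06366 = 34.00 rpm.

ω_f ≈ 34.0 rpm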